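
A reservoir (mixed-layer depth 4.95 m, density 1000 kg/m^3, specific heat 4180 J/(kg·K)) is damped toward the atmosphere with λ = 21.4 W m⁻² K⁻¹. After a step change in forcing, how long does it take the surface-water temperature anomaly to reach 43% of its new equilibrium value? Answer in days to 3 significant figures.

Areal heat capacity C = ρ c_p D = 1000 × 4180 × 4.95 = 2.07×10^7 J/(m²·K).
τ = C / λ = 2.07×10^7 / 21.4 = 9.67×10^5 s.
Fraction reached: 1 − e^(−t/τ) = 0.43 ⇒ t = −τ ln(1 − 0.43) = τ × 0.562.
t = 5.43×10^5 s = 6.29 days.

6.29 days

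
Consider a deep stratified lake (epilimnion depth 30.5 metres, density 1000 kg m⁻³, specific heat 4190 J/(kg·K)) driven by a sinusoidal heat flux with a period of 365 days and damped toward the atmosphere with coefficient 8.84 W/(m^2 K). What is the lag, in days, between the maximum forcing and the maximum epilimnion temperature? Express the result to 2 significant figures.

Areal heat capacity C = ρ c_p D = 1000 × 4190 × 30.5 = 1.28×10^8 J/(m²·K).
ω = 2π / 3.15×10^7 s = 1.99×10^-7 s⁻¹.
Phase lag φ = arctan(Cω/λ) = arctan(25.5/8.84) = 1.24 rad.
Time lag = φ / ω = 1.24 / 1.99×10^-7 = 6.21×10^6 s = 71.8 days.

72 days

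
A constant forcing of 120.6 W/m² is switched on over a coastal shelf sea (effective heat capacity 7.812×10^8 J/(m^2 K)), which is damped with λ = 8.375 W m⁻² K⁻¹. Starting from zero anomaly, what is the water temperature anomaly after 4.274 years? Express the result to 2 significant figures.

11 K

Areal heat capacity C = 7.812×10^8 J/(m^2 K) (given).
τ = C / λ = 7.81×10^8 / 8.375 = 9.33×10^7 s.
Equilibrium anomaly ΔT_eq = F / λ = 120.6 / 8.375 = 14.4 K.
t = 4.274 years = 1.35×10^8 s, so t/τ = 1.45.
ΔT(t) = ΔT_eq (1 − e^(−t/τ)) = 14.4 × (1 − e^−1.45) = 11.0 K.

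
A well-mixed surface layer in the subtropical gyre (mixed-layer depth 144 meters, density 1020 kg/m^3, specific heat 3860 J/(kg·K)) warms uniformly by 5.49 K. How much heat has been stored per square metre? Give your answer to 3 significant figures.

3.11×10^9

Areal heat capacity C = ρ c_p D = 1020 × 3860 × 144 = 5.67×10^8 J/(m^2 K).
ΔQ = C ΔT = 5.67×10^8 × 5.49 = 3.11×10^9 J/m².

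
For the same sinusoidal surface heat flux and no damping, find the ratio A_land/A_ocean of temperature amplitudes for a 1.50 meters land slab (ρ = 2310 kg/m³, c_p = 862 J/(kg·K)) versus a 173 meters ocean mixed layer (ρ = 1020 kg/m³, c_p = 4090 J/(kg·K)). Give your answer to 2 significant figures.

C_ocean = 1020 × 4090 × 173 = 7.22×10^8 J/(m²·K).
C_land = 2310 × 862 × 1.50 = 2.99×10^6 J/(m²·K).
Undamped amplitude ∝ 1/C, so A_land/A_ocean = C_ocean/C_land = 242.

240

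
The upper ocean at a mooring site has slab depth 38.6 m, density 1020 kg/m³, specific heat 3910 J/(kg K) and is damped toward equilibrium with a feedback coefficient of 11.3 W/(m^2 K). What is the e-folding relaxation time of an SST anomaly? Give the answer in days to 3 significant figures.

Areal heat capacity C = ρ c_p D = 1020 × 3910 × 38.6 = 1.54×10^8 J/(m²·K).
Relaxation time τ = C / λ = 1.54×10^8 / 11.3 = 1.36×10^7 s.
In days: 1.36×10^7 s / (86400 s/day) = 158 days.

158 days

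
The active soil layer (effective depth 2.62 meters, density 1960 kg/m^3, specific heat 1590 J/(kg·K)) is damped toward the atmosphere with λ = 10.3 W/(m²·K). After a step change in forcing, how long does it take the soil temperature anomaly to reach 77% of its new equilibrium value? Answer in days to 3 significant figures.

Areal heat capacity C = ρ c_p D = 1960 × 1590 × 2.62 = 8.16×10^6 J/(m²·K).
τ = C / λ = 8.16×10^6 / 10.3 = 7.93×10^5 s.
Fraction reached: 1 − e^(−t/τ) = 0.77 ⇒ t = −τ ln(1 − 0.77) = τ × 1.47.
t = 1.17×10^6 s = 13.5 days.

13.5 days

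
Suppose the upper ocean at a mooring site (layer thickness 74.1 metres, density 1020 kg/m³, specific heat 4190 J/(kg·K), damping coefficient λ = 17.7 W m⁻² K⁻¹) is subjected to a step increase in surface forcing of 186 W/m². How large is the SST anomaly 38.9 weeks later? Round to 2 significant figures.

7.7 K

Areal heat capacity C = ρ c_p D = 1020 × 4190 × 74.1 = 3.17×10^8 J/(m²·K).
τ = C / λ = 3.17×10^8 / 17.7 = 1.79×10^7 s.
Equilibrium anomaly ΔT_eq = F / λ = 186 / 17.7 = 10.5 K.
t = 38.9 weeks = 2.35×10^7 s, so t/τ = 1.31.
ΔT(t) = ΔT_eq (1 − e^(−t/τ)) = 10.5 × (1 − e^−1.31) = 7.69 K.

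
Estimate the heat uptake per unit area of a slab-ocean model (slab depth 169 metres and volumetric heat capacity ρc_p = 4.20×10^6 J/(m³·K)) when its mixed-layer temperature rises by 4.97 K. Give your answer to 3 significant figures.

3.53×10^9

Areal heat capacity C = ρc_p × D = 4.20×10^6 × 169 = 7.10×10^8 J m⁻² K⁻¹.
ΔQ = C ΔT = 7.10×10^8 × 4.97 = 3.53×10^9 J/m².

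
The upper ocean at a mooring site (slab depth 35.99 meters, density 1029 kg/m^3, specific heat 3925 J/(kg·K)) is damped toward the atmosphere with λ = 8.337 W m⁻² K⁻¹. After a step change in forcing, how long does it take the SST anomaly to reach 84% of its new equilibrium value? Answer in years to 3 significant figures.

Areal heat capacity C = ρ c_p D = 1029 × 3925 × 35.99 = 1.45×10^8 J m⁻² K⁻¹.
τ = C / λ = 1.45×10^8 / 8.337 = 1.74×10^7 s.
Fraction reached: 1 − e^(−t/τ) = 0.84 ⇒ t = −τ ln(1 − 0.84) = τ × 1.83.
t = 3.20×10^7 s = 1.01 years.

1.01 years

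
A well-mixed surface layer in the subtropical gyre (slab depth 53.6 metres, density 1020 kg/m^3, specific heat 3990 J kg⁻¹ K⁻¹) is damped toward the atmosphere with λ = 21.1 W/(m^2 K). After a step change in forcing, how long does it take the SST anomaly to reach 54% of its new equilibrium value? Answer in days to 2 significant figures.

93 days

Areal heat capacity C = ρ c_p D = 1020 × 3990 × 53.6 = 2.18×10^8 J/(m^2 K).
τ = C / λ = 2.18×10^8 / 21.1 = 1.03×10^7 s.
Fraction reached: 1 − e^(−t/τ) = 0.54 ⇒ t = −τ ln(1 − 0.54) = τ × 0.777.
t = 8.03×10^6 s = 92.9 days.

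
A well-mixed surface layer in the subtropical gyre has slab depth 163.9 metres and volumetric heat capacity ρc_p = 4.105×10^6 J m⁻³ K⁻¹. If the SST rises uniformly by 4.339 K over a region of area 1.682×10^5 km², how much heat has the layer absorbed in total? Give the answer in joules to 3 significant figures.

4.91×10^20 J

Areal heat capacity C = ρc_p × D = 4.105×10^6 × 163.9 = 6.73×10^8 J/(m^2 K).
Heat per unit area: q = C ΔT = 6.73×10^8 × 4.339 = 2.92×10^9 J/m².
Total heat: Q = q × A = 2.92×10^9 × (1.682×10^5 × 10⁶ m²) = 4.91×10^20 J.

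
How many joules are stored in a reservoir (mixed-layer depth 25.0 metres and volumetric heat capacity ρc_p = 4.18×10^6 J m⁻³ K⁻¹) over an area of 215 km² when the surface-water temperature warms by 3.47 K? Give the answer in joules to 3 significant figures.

Areal heat capacity C = ρc_p × D = 4.18×10^6 × 25.0 = 1.04×10^8 J m⁻² K⁻¹.
Heat per unit area: q = C ΔT = 1.04×10^8 × 3.47 = 3.63×10^8 J/m².
Total heat: Q = q × A = 3.63×10^8 × (215 × 10⁶ m²) = 7.80×10^16 J.

7.80×10^16 J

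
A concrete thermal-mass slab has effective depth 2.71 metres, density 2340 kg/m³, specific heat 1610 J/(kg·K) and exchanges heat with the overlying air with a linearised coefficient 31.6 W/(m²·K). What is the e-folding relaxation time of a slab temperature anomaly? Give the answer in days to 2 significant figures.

3.7 days

Areal heat capacity C = ρ c_p D = 2340 × 1610 × 2.71 = 1.02×10^7 J m⁻² K⁻¹.
Relaxation time τ = C / λ = 1.02×10^7 / 31.6 = 3.23×10^5 s.
In days: 3.23×10^5 s / (86400 s/day) = 3.74 days.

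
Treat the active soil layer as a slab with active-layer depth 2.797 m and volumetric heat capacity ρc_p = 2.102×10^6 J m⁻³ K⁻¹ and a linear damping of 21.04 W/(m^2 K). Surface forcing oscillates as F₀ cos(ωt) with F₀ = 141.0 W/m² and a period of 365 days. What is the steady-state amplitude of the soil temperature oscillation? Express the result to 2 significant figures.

6.7 K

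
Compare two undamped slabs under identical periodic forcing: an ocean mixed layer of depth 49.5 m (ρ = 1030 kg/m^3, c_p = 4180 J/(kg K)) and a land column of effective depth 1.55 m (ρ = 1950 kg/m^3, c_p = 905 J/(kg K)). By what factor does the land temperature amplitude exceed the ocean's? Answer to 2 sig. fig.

78

C_ocean = 1030 × 4180 × 49.5 = 2.13×10^8 J/(m²·K).
C_land = 1950 × 905 × 1.55 = 2.74×10^6 J/(m²·K).
Undamped amplitude ∝ 1/C, so A_land/A_ocean = C_ocean/C_land = 77.9.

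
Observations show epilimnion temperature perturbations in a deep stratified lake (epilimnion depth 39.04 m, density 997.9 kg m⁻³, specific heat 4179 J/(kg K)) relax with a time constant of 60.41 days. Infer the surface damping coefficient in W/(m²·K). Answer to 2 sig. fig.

Areal heat capacity C = ρ c_p D = 997.9 × 4179 × 39.04 = 1.63×10^8 J/(m²·K).
τ = 60.41 days = 5.22×10^6 s.
λ = C / τ = 1.63×10^8 / 5.22×10^6 = 31.2 W/(m²·K).

31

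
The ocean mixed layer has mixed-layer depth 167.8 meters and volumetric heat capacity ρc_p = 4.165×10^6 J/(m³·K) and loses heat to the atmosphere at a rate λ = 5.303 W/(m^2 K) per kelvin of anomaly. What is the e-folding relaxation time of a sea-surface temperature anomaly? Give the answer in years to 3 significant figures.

4.18 years

Areal heat capacity C = ρc_p × D = 4.165×10^6 × 167.8 = 6.99×10^8 J/(m^2 K).
Relaxation time τ = C / λ = 6.99×10^8 / 5.303 = 1.32×10^8 s.
In years: 1.32×10^8 s / (3.156×10^7 s/year) = 4.18 years.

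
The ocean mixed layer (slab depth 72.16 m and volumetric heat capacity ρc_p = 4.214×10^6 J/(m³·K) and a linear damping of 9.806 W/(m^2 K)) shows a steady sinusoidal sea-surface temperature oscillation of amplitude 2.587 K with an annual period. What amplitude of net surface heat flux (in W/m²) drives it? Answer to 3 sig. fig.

159

Areal heat capacity C = ρc_p × D = 4.214×10^6 × 72.16 = 3.04×10^8 J/(m²·K).
ω = 2π / 3.15×10^7 s = 1.99×10^-7 s⁻¹.
√((Cω)² + λ²) = √((60.6)² + 9.806²) = 61.4 W/(m²·K).
F₀ = A × √((Cω)²+λ²) = 2.587 × 61.4 = 159 W/m².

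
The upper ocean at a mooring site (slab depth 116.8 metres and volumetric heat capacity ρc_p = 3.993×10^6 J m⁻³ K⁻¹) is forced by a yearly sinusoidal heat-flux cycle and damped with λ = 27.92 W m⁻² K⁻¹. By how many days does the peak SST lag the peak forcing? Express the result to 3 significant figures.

74.3 days

Areal heat capacity C = ρc_p × D = 3.993×10^6 × 116.8 = 4.66×10^8 J/(m²·K).
ω = 2π / 3.15×10^7 s = 1.99×10^-7 s⁻¹.
Phase lag φ = arctan(Cω/λ) = arctan(92.9/27.92) = 1.28 rad.
Time lag = φ / ω = 1.28 / 1.99×10^-7 = 6.42×10^6 s = 74.3 days.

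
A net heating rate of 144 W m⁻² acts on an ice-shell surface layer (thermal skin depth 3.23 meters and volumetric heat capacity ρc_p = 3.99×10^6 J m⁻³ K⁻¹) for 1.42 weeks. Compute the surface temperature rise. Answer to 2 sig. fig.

Areal heat capacity C = ρc_p × D = 3.99×10^6 × 3.23 = 1.29×10^7 J m⁻² K⁻¹.
Net heat input Q = F Δt = 144 × (1.42 weeks × 6.048×10^5 s/week) = 1.24×10^8 J/m².
ΔT = Q / C = 1.24×10^8 / 1.29×10^7 = 9.60 K.

9.6 K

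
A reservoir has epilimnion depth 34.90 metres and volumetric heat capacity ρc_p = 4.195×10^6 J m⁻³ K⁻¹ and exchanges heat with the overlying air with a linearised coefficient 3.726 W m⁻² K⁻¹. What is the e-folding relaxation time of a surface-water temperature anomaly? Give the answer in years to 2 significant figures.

Areal heat capacity C = ρc_p × D = 4.195×10^6 × 34.90 = 1.46×10^8 J/(m²·K).
Relaxation time τ = C / λ = 1.46×10^8 / 3.726 = 3.93×10^7 s.
In years: 3.93×10^7 s / (3.156×10^7 s/year) = 1.25 years.

1.2 years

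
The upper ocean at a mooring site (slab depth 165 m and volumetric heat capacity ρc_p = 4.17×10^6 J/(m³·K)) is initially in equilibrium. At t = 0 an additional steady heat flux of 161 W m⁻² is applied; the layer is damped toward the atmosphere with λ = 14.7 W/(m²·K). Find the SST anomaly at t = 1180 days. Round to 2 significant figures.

Areal heat capacity C = ρc_p × D = 4.17×10^6 × 165 = 6.88×10^8 J/(m^2 K).
τ = C / λ = 6.88×10^8 / 14.7 = 4.68×10^7 s.
Equilibrium anomaly ΔT_eq = F / λ = 161 / 14.7 = 11.0 K.
t = 1180 days = 1.02×10^8 s, so t/τ = 2.18.
ΔT(t) = ΔT_eq (1 − e^(−t/τ)) = 11.0 × (1 − e^−2.18) = 9.71 K.

9.7 K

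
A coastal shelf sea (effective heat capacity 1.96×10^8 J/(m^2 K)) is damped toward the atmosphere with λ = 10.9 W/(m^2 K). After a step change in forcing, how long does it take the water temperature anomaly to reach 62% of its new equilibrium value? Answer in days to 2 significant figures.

Areal heat capacity C = 1.96×10^8 J/(m^2 K) (given).
τ = C / λ = 1.96×10^8 / 10.9 = 1.80×10^7 s.
Fraction reached: 1 − e^(−t/τ) = 0.62 ⇒ t = −τ ln(1 − 0.62) = τ × 0.968.
t = 1.74×10^7 s = 201 days.

200 days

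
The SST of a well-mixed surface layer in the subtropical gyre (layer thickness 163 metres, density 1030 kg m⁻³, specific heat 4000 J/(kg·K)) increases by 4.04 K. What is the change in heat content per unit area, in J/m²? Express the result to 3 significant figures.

Areal heat capacity C = ρ c_p D = 1030 × 4000 × 163 = 6.72×10^8 J m⁻² K⁻¹.
ΔQ = C ΔT = 6.72×10^8 × 4.04 = 2.71×10^9 J/m².

2.71×10^9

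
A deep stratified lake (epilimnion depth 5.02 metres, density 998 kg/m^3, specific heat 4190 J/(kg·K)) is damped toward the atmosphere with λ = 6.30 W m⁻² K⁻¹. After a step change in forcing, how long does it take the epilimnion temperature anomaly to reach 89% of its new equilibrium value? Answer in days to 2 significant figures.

85 days

Areal heat capacity C = ρ c_p D = 998 × 4190 × 5.02 = 2.10×10^7 J/(m²·K).
τ = C / λ = 2.10×10^7 / 6.30 = 3.33×10^6 s.
Fraction reached: 1 − e^(−t/τ) = 0.89 ⇒ t = −τ ln(1 − 0.89) = τ × 2.21.
t = 7.35×10^6 s = 85.1 days.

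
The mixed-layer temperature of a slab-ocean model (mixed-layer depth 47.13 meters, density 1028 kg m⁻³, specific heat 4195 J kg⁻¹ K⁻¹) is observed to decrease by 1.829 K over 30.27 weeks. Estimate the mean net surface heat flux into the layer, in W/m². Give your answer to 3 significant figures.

Areal heat capacity C = ρ c_p D = 1028 × 4195 × 47.13 = 2.03×10^8 J/(m^2 K).
Required heat per unit area: Q = C ΔT = 2.03×10^8 × -1.829 = -3.72×10^8 J/m².
Flux F = Q / Δt = -3.72×10^8 / 1.83×10^7 s = -20.3 W/m².

-20.3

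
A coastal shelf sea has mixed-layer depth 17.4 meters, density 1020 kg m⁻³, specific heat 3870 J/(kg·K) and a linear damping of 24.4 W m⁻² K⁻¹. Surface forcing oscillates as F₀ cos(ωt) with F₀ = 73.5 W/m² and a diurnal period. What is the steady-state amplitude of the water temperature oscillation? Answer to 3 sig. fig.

Areal heat capacity C = ρ c_p D = 1020 × 3870 × 17.4 = 6.87×10^7 J/(m²·K).
Angular frequency ω = 2π / T = 2π / 86400 s = 7.27×10^-5 s⁻¹.
√((Cω)² + λ²) = √((4990)² + 24.4²) = 4990 W/(m²·K).
Amplitude A = F₀ / √((Cω)²+λ²) = 73.5 / 4990 = 0.0147 K.

0.0147 K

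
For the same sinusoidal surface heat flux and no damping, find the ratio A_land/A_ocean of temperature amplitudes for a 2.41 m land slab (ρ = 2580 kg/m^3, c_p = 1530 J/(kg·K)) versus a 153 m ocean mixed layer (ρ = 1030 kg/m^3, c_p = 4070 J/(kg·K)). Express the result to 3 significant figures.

C_ocean = 1030 × 4070 × 153 = 6.41×10^8 J/(m²·K).
C_land = 2580 × 1530 × 2.41 = 9.51×10^6 J/(m²·K).
Undamped amplitude ∝ 1/C, so A_land/A_ocean = C_ocean/C_land = 67.4.

67.4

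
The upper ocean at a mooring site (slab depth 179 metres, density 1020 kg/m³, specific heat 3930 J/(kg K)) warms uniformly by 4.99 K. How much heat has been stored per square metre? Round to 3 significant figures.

3.58×10^9

Areal heat capacity C = ρ c_p D = 1020 × 3930 × 179 = 7.18×10^8 J/(m^2 K).
ΔQ = C ΔT = 7.18×10^8 × 4.99 = 3.58×10^9 J/m².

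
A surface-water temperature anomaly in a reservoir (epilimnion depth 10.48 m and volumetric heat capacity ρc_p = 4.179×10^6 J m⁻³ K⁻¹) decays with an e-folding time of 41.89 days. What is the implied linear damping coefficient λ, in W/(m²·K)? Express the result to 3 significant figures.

12.1

Areal heat capacity C = ρc_p × D = 4.179×10^6 × 10.48 = 4.38×10^7 J/(m^2 K).
τ = 41.89 days = 3.62×10^6 s.
λ = C / τ = 4.38×10^7 / 3.62×10^6 = 12.1 W/(m²·K).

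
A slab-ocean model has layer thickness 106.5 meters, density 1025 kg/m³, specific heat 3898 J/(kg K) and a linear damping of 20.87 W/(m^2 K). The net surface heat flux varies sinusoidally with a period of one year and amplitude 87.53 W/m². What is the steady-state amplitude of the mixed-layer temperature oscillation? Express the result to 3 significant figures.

Areal heat capacity C = ρ c_p D = 1025 × 3898 × 106.5 = 4.26×10^8 J m⁻² K⁻¹.
Angular frequency ω = 2π / T = 2π / 3.15×10^7 s = 1.99×10^-7 s⁻¹.
√((Cω)² + λ²) = √((84.8)² + 20.87²) = 87.3 W/(m²·K).
Amplitude A = F₀ / √((Cω)²+λ²) = 87.53 / 87.3 = 1.00 K.

1.00 K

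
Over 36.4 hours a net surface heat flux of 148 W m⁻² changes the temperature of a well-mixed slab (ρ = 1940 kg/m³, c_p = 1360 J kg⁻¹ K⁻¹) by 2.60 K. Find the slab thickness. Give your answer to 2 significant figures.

2.8 m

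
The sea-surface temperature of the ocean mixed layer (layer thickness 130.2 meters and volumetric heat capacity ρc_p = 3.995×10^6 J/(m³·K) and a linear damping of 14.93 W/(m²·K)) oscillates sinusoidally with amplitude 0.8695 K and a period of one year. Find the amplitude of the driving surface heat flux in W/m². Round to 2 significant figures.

Areal heat capacity C = ρc_p × D = 3.995×10^6 × 130.2 = 5.20×10^8 J/(m^2 K).
ω = 2π / 3.15×10^7 s = 1.99×10^-7 s⁻¹.
√((Cω)² + λ²) = √((104)² + 14.93²) = 105 W/(m²·K).
F₀ = A × √((Cω)²+λ²) = 0.8695 × 105 = 91.0 W/m².

91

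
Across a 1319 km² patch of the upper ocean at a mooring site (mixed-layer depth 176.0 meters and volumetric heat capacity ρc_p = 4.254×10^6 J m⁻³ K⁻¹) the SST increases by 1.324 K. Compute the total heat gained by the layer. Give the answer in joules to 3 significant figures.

1.31×10^18 J

Areal heat capacity C = ρc_p × D = 4.254×10^6 × 176.0 = 7.49×10^8 J/(m^2 K).
Heat per unit area: q = C ΔT = 7.49×10^8 × 1.324 = 9.91×10^8 J/m².
Total heat: Q = q × A = 9.91×10^8 × (1319 × 10⁶ m²) = 1.31×10^18 J.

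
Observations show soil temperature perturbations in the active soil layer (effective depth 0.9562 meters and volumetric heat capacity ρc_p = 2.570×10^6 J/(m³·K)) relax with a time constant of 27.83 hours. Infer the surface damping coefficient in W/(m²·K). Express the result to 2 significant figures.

25

Areal heat capacity C = ρc_p × D = 2.570×10^6 × 0.9562 = 2.46×10^6 J/(m^2 K).
τ = 27.83 hours = 1.00×10^5 s.
λ = C / τ = 2.46×10^6 / 1.00×10^5 = 24.5 W/(m²·K).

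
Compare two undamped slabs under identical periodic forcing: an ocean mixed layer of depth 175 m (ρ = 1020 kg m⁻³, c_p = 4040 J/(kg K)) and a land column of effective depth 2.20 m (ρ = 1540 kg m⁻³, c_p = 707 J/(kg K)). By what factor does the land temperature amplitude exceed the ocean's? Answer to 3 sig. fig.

C_ocean = 1020 × 4040 × 175 = 7.21×10^8 J/(m²·K).
C_land = 1540 × 707 × 2.20 = 2.40×10^6 J/(m²·K).
Undamped amplitude ∝ 1/C, so A_land/A_ocean = C_ocean/C_land = 301.

301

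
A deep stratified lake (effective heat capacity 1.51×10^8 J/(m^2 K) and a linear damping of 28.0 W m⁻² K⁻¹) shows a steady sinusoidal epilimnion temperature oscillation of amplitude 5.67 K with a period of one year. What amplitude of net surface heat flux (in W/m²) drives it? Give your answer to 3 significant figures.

233

Areal heat capacity C = 1.51×10^8 J/(m^2 K) (given).
ω = 2π / 3.15×10^7 s = 1.99×10^-7 s⁻¹.
√((Cω)² + λ²) = √((30.1)² + 28.0²) = 41.1 W/(m²·K).
F₀ = A × √((Cω)²+λ²) = 5.67 × 41.1 = 233 W/m².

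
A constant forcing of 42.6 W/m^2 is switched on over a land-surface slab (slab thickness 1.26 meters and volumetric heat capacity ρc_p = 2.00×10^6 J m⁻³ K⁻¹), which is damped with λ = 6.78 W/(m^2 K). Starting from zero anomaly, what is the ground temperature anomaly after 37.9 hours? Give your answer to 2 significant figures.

Areal heat capacity C = ρc_p × D = 2.00×10^6 × 1.26 = 2.52×10^6 J/(m²·K).
τ = C / λ = 2.52×10^6 / 6.78 = 3.72×10^5 s.
Equilibrium anomaly ΔT_eq = F / λ = 42.6 / 6.78 = 6.28 K.
t = 37.9 hours = 1.36×10^5 s, so t/τ = 0.367.
ΔT(t) = ΔT_eq (1 − e^(−t/τ)) = 6.28 × (1 − e^−0.367) = 1.93 K.

1.9 K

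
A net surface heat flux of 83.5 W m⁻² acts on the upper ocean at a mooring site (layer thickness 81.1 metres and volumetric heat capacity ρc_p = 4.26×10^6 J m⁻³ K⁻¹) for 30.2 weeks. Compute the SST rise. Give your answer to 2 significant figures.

Areal heat capacity C = ρc_p × D = 4.26×10^6 × 81.1 = 3.45×10^8 J/(m²·K).
Net heat input Q = F Δt = 83.5 × (30.2 weeks × 6.048×10^5 s/week) = 1.53×10^9 J/m².
ΔT = Q / C = 1.53×10^9 / 3.45×10^8 = 4.41 K.

4.4 K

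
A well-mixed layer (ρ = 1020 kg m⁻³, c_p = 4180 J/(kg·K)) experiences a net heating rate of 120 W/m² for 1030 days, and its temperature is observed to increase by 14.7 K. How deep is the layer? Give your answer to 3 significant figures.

Heat input Q = F Δt = 120 × 8.90×10^7 s = 1.07×10^10 J/m².
Required areal heat capacity C = Q / ΔT = 7.26×10^8 J/(m²·K).
Depth D = C / (ρ c_p) = 7.26×10^8 / (1020 × 4180) = 170 m.

170 m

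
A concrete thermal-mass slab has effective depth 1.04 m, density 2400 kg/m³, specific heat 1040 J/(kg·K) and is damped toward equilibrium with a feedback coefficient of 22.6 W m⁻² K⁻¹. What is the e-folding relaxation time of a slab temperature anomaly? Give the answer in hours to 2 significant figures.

32 hours

Areal heat capacity C = ρ c_p D = 2400 × 1040 × 1.04 = 2.60×10^6 J/(m^2 K).
Relaxation time τ = C / λ = 2.60×10^6 / 22.6 = 1.15×10^5 s.
In hours: 1.15×10^5 s / (3600 s/hour) = 31.9 hours.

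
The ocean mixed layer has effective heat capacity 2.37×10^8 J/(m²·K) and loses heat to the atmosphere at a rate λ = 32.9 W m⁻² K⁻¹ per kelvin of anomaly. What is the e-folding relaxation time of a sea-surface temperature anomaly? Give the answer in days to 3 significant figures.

Areal heat capacity C = 2.37×10^8 J/(m²·K) (given).
Relaxation time τ = C / λ = 2.37×10^8 / 32.9 = 7.20×10^6 s.
In days: 7.20×10^6 s / (86400 s/day) = 83.4 days.

83.4 days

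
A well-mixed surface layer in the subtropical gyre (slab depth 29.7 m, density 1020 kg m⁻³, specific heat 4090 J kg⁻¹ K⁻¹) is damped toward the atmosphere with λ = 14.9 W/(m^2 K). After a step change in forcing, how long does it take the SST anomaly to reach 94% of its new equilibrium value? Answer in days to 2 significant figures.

270 days

Areal heat capacity C = ρ c_p D = 1020 × 4090 × 29.7 = 1.24×10^8 J/(m^2 K).
τ = C / λ = 1.24×10^8 / 14.9 = 8.32×10^6 s.
Fraction reached: 1 − e^(−t/τ) = 0.94 ⇒ t = −τ ln(1 − 0.94) = τ × 2.81.
t = 2.34×10^7 s = 271 days.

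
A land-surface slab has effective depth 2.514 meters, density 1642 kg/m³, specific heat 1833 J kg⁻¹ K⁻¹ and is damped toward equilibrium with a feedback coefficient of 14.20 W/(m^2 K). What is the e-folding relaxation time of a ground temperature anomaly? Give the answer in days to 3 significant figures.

6.17 days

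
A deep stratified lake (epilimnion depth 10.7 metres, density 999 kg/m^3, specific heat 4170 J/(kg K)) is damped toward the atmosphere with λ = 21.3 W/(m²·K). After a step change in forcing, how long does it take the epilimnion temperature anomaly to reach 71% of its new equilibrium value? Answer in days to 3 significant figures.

Areal heat capacity C = ρ c_p D = 999 × 4170 × 10.7 = 4.46×10^7 J/(m²·K).
τ = C / λ = 4.46×10^7 / 21.3 = 2.09×10^6 s.
Fraction reached: 1 − e^(−t/τ) = 0.71 ⇒ t = −τ ln(1 − 0.71) = τ × 1.24.
t = 2.59×10^6 s = 30.0 days.

30.0 days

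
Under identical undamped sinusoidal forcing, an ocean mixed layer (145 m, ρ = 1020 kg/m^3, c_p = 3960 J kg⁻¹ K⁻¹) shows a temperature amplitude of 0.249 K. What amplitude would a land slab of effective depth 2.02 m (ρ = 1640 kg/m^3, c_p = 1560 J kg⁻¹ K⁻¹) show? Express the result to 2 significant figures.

28 K

C_ocean = 5.86×10^8 J/(m²·K); C_land = 5.17×10^6 J/(m²·K).
A ∝ 1/C ⇒ A_land = A_ocean × C_ocean/C_land = 0.249 × 113 = 28.2 K.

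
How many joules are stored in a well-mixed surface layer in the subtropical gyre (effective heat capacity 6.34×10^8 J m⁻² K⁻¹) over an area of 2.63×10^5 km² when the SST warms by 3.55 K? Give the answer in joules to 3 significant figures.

5.92×10^20 J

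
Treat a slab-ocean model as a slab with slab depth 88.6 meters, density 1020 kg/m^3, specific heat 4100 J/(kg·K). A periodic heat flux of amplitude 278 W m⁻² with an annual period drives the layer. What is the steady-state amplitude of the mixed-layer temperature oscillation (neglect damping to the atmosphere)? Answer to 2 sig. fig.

3.8 K

Areal heat capacity C = ρ c_p D = 1020 × 4100 × 88.6 = 3.71×10^8 J/(m²·K).
Angular frequency ω = 2π / T = 2π / 3.15×10^7 s = 1.99×10^-7 s⁻¹.
Cω = 3.71×10^8 × 1.99×10^-7 = 73.8 W/(m²·K).
Amplitude A = F₀ / (Cω) = 278 / 73.8 = 3.77 K.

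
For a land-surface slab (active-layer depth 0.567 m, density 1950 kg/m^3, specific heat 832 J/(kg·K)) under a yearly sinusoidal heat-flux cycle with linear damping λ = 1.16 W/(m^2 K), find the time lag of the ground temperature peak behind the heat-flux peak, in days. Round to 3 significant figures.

9.10 days

Areal heat capacity C = ρ c_p D = 1950 × 832 × 0.567 = 9.20×10^5 J/(m^2 K).
ω = 2π / 3.15×10^7 s = 1.99×10^-7 s⁻¹.
Phase lag φ = arctan(Cω/λ) = arctan(0.183/1.16) = 0.157 rad.
Time lag = φ / ω = 0.157 / 1.99×10^-7 = 7.87×10^5 s = 9.10 days.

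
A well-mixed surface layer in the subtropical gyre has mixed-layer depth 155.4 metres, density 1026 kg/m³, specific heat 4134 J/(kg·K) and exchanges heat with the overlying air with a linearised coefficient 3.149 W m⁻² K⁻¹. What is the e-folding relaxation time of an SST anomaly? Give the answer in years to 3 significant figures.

6.63 years

Areal heat capacity C = ρ c_p D = 1026 × 4134 × 155.4 = 6.59×10^8 J/(m^2 K).
Relaxation time τ = C / λ = 6.59×10^8 / 3.149 = 2.09×10^8 s.
In years: 2.09×10^8 s / (3.156×10^7 s/year) = 6.63 years.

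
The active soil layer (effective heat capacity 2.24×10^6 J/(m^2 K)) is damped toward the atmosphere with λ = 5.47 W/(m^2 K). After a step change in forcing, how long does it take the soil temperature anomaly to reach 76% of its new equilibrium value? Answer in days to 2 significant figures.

6.8 days

Areal heat capacity C = 2.24×10^6 J/(m^2 K) (given).
τ = C / λ = 2.24×10^6 / 5.47 = 4.10×10^5 s.
Fraction reached: 1 − e^(−t/τ) = 0.76 ⇒ t = −τ ln(1 − 0.76) = τ × 1.43.
t = 5.84×10^5 s = 6.76 days.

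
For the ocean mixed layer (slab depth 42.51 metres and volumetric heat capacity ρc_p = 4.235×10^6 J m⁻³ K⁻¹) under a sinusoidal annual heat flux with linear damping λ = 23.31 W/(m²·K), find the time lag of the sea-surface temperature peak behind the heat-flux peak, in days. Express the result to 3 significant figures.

Areal heat capacity C = ρc_p × D = 4.235×10^6 × 42.51 = 1.80×10^8 J/(m^2 K).
ω = 2π / 3.15×10^7 s = 1.99×10^-7 s⁻¹.
Phase lag φ = arctan(Cω/λ) = arctan(35.9/23.31) = 0.995 rad.
Time lag = φ / ω = 0.995 / 1.99×10^-7 = 4.99×10^6 s = 57.8 days.

57.8 days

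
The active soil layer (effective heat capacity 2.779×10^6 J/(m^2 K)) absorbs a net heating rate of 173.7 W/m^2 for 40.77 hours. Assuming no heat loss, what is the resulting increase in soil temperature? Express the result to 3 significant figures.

9.17 K

Areal heat capacity C = 2.779×10^6 J/(m^2 K) (given).
Net heat input Q = F Δt = 173.7 × (40.77 hours × 3600 s/hour) = 2.55×10^7 J/m².
ΔT = Q / C = 2.55×10^7 / 2.78×10^6 = 9.17 K.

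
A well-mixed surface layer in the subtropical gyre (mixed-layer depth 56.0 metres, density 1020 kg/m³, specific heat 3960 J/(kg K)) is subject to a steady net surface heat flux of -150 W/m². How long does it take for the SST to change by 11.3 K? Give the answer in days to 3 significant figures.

Areal heat capacity C = ρ c_p D = 1020 × 3960 × 56.0 = 2.26×10^8 J m⁻² K⁻¹.
Time required: Δt = C ΔT / F = 2.26×10^8 × -11.3 / -150 = 1.70×10^7 s.
In days: 1.70×10^7 s / (86400 s/day) = 197 days.

197 days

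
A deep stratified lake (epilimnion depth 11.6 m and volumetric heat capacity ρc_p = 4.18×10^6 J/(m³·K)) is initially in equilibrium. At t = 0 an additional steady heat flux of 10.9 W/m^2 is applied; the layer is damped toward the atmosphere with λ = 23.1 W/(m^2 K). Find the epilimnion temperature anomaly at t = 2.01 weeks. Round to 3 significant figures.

0.207 K

Areal heat capacity C = ρc_p × D = 4.18×10^6 × 11.6 = 4.85×10^7 J/(m²·K).
τ = C / λ = 4.85×10^7 / 23.1 = 2.10×10^6 s.
Equilibrium anomaly ΔT_eq = F / λ = 10.9 / 23.1 = 0.472 K.
t = 2.01 weeks = 1.22×10^6 s, so t/τ = 0.579.
ΔT(t) = ΔT_eq (1 − e^(−t/τ)) = 0.472 × (1 − e^−0.579) = 0.207 K.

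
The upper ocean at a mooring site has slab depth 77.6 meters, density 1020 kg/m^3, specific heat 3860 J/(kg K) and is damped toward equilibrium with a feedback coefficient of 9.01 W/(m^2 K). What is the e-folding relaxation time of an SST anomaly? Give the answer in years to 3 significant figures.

1.07 years

Areal heat capacity C = ρ c_p D = 1020 × 3860 × 77.6 = 3.06×10^8 J/(m^2 K).
Relaxation time τ = C / λ = 3.06×10^8 / 9.01 = 3.39×10^7 s.
In years: 3.39×10^7 s / (3.156×10^7 s/year) = 1.07 years.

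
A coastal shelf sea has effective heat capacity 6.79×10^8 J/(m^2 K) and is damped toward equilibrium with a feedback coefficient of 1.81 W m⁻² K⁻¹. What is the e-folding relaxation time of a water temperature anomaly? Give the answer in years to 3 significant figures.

11.9 years

Areal heat capacity C = 6.79×10^8 J/(m^2 K) (given).
Relaxation time τ = C / λ = 6.79×10^8 / 1.81 = 3.75×10^8 s.
In years: 3.75×10^8 s / (3.156×10^7 s/year) = 11.9 years.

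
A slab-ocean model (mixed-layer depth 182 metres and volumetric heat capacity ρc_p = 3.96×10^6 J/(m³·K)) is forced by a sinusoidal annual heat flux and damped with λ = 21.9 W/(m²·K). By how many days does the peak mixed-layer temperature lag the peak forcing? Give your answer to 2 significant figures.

Areal heat capacity C = ρc_p × D = 3.96×10^6 × 182 = 7.21×10^8 J/(m²·K).
ω = 2π / 3.15×10^7 s = 1.99×10^-7 s⁻¹.
Phase lag φ = arctan(Cω/λ) = arctan(144/21.9) = 1.42 rad.
Time lag = φ / ω = 1.42 / 1.99×10^-7 = 7.12×10^6 s = 82.5 days.

82 days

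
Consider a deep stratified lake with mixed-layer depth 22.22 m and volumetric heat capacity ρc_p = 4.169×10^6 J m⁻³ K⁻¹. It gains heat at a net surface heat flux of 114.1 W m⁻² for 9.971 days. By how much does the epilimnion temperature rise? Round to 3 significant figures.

1.06 K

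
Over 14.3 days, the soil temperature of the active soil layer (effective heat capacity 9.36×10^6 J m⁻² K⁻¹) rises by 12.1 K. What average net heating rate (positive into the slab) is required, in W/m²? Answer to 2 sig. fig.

92

Areal heat capacity C = 9.36×10^6 J m⁻² K⁻¹ (given).
Required heat per unit area: Q = C ΔT = 9.36×10^6 × 12.1 = 1.13×10^8 J/m².
Flux F = Q / Δt = 1.13×10^8 / 1.24×10^6 s = 91.7 W/m².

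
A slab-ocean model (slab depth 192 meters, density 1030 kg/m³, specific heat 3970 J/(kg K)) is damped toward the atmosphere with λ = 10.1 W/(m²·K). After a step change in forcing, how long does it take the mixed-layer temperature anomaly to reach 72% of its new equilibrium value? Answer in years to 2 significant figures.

Areal heat capacity C = ρ c_p D = 1030 × 3970 × 192 = 7.85×10^8 J m⁻² K⁻¹.
τ = C / λ = 7.85×10^8 / 10.1 = 7.77×10^7 s.
Fraction reached: 1 − e^(−t/τ) = 0.72 ⇒ t = −τ ln(1 − 0.72) = τ × 1.27.
t = 9.90×10^7 s = 3.14 years.

3.1 years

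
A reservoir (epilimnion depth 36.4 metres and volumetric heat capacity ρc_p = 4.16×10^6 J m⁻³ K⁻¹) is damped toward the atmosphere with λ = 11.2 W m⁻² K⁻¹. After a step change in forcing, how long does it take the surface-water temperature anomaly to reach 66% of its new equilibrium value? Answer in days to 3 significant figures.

169 days

Areal heat capacity C = ρc_p × D = 4.16×10^6 × 36.4 = 1.51×10^8 J/(m²·K).
τ = C / λ = 1.51×10^8 / 11.2 = 1.35×10^7 s.
Fraction reached: 1 − e^(−t/τ) = 0.66 ⇒ t = −τ ln(1 − 0.66) = τ × 1.08.
t = 1.46×10^7 s = 169 days.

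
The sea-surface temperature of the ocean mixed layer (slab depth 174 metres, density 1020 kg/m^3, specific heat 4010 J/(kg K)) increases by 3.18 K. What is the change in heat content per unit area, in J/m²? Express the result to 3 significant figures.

Areal heat capacity C = ρ c_p D = 1020 × 4010 × 174 = 7.12×10^8 J/(m^2 K).
ΔQ = C ΔT = 7.12×10^8 × 3.18 = 2.26×10^9 J/m².

2.26×10^9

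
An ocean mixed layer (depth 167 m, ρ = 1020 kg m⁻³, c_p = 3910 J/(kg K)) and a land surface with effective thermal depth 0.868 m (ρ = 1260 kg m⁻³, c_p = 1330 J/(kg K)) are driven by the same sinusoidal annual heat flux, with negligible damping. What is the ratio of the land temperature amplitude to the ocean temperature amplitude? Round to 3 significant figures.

C_ocean = 1020 × 3910 × 167 = 6.66×10^8 J/(m²·K).
C_land = 1260 × 1330 × 0.868 = 1.45×10^6 J/(m²·K).
Undamped amplitude ∝ 1/C, so A_land/A_ocean = C_ocean/C_land = 458.

458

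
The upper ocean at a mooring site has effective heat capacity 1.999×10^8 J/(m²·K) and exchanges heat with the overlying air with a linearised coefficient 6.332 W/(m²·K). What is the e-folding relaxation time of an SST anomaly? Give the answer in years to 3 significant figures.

Areal heat capacity C = 1.999×10^8 J/(m²·K) (given).
Relaxation time τ = C / λ = 2.00×10^8 / 6.332 = 3.16×10^7 s.
In years: 3.16×10^7 s / (3.156×10^7 s/year) = 1.00 years.

1.00 years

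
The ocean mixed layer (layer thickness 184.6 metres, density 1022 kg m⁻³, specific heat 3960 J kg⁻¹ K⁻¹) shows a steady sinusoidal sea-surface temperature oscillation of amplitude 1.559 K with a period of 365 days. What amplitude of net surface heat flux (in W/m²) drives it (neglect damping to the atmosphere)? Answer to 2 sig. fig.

230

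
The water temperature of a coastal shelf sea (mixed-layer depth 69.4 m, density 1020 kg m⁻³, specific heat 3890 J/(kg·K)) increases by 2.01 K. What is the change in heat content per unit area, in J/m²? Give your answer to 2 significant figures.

Areal heat capacity C = ρ c_p D = 1020 × 3890 × 69.4 = 2.75×10^8 J/(m²·K).
ΔQ = C ΔT = 2.75×10^8 × 2.01 = 5.53×10^8 J/m².

5.5×10^8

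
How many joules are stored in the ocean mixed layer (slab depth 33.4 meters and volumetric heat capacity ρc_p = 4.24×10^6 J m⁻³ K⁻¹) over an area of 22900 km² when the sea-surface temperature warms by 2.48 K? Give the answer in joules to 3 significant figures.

8.04×10^18 J

Areal heat capacity C = ρc_p × D = 4.24×10^6 × 33.4 = 1.42×10^8 J m⁻² K⁻¹.
Heat per unit area: q = C ΔT = 1.42×10^8 × 2.48 = 3.51×10^8 J/m².
Total heat: Q = q × A = 3.51×10^8 × (22900 × 10⁶ m²) = 8.04×10^18 J.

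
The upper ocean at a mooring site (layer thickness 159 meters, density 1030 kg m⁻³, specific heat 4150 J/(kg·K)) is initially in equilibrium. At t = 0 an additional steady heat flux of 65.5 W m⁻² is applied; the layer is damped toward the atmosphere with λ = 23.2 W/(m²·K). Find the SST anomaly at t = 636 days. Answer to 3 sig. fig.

Areal heat capacity C = ρ c_p D = 1030 × 4150 × 159 = 6.80×10^8 J/(m^2 K).
τ = C / λ = 6.80×10^8 / 23.2 = 2.93×10^7 s.
Equilibrium anomaly ΔT_eq = F / λ = 65.5 / 23.2 = 2.82 K.
t = 636 days = 5.50×10^7 s, so t/τ = 1.88.
ΔT(t) = ΔT_eq (1 − e^(−t/τ)) = 2.82 × (1 − e^−1.88) = 2.39 K.

2.39 K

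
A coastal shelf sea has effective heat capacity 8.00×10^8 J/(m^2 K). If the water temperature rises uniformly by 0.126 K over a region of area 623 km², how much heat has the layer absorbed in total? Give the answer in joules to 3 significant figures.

6.28×10^16 J

Areal heat capacity C = 8.00×10^8 J/(m^2 K) (given).
Heat per unit area: q = C ΔT = 8.00×10^8 × 0.126 = 1.01×10^8 J/m².
Total heat: Q = q × A = 1.01×10^8 × (623 × 10⁶ m²) = 6.28×10^16 J.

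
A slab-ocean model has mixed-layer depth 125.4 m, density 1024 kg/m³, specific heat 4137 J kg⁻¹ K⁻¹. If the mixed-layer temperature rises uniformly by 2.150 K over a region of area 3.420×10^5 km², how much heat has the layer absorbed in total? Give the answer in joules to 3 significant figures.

3.91×10^20 J

Areal heat capacity C = ρ c_p D = 1024 × 4137 × 125.4 = 5.31×10^8 J m⁻² K⁻¹.
Heat per unit area: q = C ΔT = 5.31×10^8 × 2.150 = 1.14×10^9 J/m².
Total heat: Q = q × A = 1.14×10^9 × (3.420×10^5 × 10⁶ m²) = 3.91×10^20 J.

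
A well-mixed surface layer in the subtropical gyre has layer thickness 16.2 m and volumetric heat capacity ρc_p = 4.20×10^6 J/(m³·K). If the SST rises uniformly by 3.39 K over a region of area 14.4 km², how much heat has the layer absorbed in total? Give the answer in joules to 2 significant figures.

3.3×10^15 J

Areal heat capacity C = ρc_p × D = 4.20×10^6 × 16.2 = 6.80×10^7 J m⁻² K⁻¹.
Heat per unit area: q = C ΔT = 6.80×10^7 × 3.39 = 2.31×10^8 J/m².
Total heat: Q = q × A = 2.31×10^8 × (14.4 × 10⁶ m²) = 3.32×10^15 J.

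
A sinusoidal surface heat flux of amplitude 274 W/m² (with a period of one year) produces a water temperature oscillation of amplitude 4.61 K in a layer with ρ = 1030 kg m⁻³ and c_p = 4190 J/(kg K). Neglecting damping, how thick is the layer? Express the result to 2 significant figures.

ω = 2π / 3.15×10^7 s = 1.99×10^-7 s⁻¹.
Required C = F₀ / (A ω) = 274 / (4.61 × 1.99×10^-7) = 2.98×10^8 J/(m²·K).
D = C / (ρ c_p) = 2.98×10^8 / (1030 × 4190) = 69.1 m.

69 m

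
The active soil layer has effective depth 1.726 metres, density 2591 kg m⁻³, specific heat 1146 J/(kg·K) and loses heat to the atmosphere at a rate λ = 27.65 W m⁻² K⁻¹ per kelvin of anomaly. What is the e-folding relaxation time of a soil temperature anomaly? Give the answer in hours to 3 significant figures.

Areal heat capacity C = ρ c_p D = 2591 × 1146 × 1.726 = 5.12×10^6 J m⁻² K⁻¹.
Relaxation time τ = C / λ = 5.12×10^6 / 27.65 = 1.85×10^5 s.
In hours: 1.85×10^5 s / (3600 s/hour) = 51.5 hours.

51.5 hours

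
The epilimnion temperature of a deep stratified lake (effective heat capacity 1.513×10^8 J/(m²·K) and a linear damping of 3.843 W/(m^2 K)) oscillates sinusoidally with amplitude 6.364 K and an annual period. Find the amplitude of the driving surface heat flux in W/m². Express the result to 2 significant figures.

190

Areal heat capacity C = 1.513×10^8 J/(m²·K) (given).
ω = 2π / 3.15×10^7 s = 1.99×10^-7 s⁻¹.
√((Cω)² + λ²) = √((30.1)² + 3.843²) = 30.4 W/(m²·K).
F₀ = A × √((Cω)²+λ²) = 6.364 × 30.4 = 193 W/m².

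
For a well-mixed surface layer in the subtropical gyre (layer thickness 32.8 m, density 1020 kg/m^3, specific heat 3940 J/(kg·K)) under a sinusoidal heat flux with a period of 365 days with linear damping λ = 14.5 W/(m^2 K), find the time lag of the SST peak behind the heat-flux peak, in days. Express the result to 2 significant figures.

62 days

Areal heat capacity C = ρ c_p D = 1020 × 3940 × 32.8 = 1.32×10^8 J m⁻² K⁻¹.
ω = 2π / 3.15×10^7 s = 1.99×10^-7 s⁻¹.
Phase lag φ = arctan(Cω/λ) = arctan(26.3/14.5) = 1.07 rad.
Time lag = φ / ω = 1.07 / 1.99×10^-7 = 5.35×10^6 s = 61.9 days.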